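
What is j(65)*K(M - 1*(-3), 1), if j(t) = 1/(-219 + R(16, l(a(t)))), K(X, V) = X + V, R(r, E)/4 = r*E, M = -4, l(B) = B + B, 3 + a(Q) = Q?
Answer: 0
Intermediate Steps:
a(Q) = -3 + Q
l(B) = 2*B
R(r, E) = 4*E*r (R(r, E) = 4*(r*E) = 4*(E*r) = 4*E*r)
K(X, V) = V + X
j(t) = 1/(-603 + 128*t) (j(t) = 1/(-219 + 4*(2*(-3 + t))*16) = 1/(-219 + 4*(-6 + 2*t)*16) = 1/(-219 + (-384 + 128*t)) = 1/(-603 + 128*t))
j(65)*K(M - 1*(-3), 1) = (1 + (-4 - 1*(-3)))/(-603 + 128*65) = (1 + (-4 + 3))/(-603 + 8320) = (1 - 1)/7717 = (1/7717)*0 = 0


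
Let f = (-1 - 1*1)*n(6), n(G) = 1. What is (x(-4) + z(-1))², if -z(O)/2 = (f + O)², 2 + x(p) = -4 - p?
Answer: 400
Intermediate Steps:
x(p) = -6 - p (x(p) = -2 + (-4 - p) = -6 - p)
f = -2 (f = (-1 - 1*1)*1 = (-1 - 1)*1 = -2*1 = -2)
z(O) = -2*(-2 + O)²
(x(-4) + z(-1))² = ((-6 - 1*(-4)) - 2*(-2 - 1)²)² = ((-6 + 4) - 2*(-3)²)² = (-2 - 2*9)² = (-2 - 18)² = (-20)² = 400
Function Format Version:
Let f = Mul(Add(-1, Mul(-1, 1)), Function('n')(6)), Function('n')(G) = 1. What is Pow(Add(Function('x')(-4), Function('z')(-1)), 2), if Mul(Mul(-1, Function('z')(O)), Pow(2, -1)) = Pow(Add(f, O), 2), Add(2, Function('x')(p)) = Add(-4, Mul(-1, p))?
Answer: 400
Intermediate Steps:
Function('x')(p) = Add(-6, Mul(-1, p)) (Function('x')(p) = Add(-2, Add(-4, Mul(-1, p))) = Add(-6, Mul(-1, p)))
f = -2 (f = Mul(Add(-1, Mul(-1, 1)), 1) = Mul(Add(-1, -1), 1) = Mul(-2, 1) = -2)
Function('z')(O) = Mul(-2, Pow(Add(-2, O), 2))
Pow(Add(Function('x')(-4), Function('z')(-1)), 2) = Pow(Add(Add(-6, Mul(-1, -4)), Mul(-2, Pow(Add(-2, -1), 2))), 2) = Pow(Add(Add(-6, 4), Mul(-2, Pow(-3, 2))), 2) = Pow(Add(-2, Mul(-2, 9)), 2) = Pow(Add(-2, -18), 2) = Pow(-20, 2) = 400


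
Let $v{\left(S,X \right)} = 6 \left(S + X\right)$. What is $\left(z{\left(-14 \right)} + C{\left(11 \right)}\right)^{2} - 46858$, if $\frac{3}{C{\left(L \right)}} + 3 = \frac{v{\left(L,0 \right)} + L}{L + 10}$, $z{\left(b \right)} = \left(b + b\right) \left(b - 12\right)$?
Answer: $\frac{1958793}{4} \approx 4.897 \cdot 10^{5}$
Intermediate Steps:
$z{\left(b \right)} = 2 b \left(-12 + b\right)$
$v{\left(S,X \right)} = 6 S + 6 X$
$C{\left(L \right)} = \frac{3}{-3 + \frac{7 L}{10 + L}}$ ($C{\left(L \right)} = \frac{3}{-3 + \frac{\left(6 L + 6 \cdot 0\right) + L}{L + 10}} = \frac{3}{-3 + \frac{\left(6 L + 0\right) + L}{10 + L}} = \frac{3}{-3 + \frac{6 L + L}{10 + L}} = \frac{3}{-3 + \frac{7 L}{10 + L}}$)
$\left(z{\left(-14 \right)} + C{\left(11 \right)}\right)^{2} - 46858 = \left(2 \left(-14\right) \left(-12 - 14\right) + \frac{3 \left(10 + 11\right)}{2 \left(-15 + 2 \cdot 11\right)}\right)^{2} - 46858 = \left(2 \left(-14\right) \left(-26\right) + \frac{3}{2} \frac{1}{-15 + 22} \cdot 21\right)^{2} - 46858 = \left(728 + \frac{3}{2} \cdot \frac{1}{7} \cdot 21\right)^{2} - 46858 = \left(728 + \frac{9}{2}\right)^{2} - 46858 = \left(\frac{1465}{2}\right)^{2} - 46858 = \frac{2146225}{4} - 46858 = \frac{1958793}{4}$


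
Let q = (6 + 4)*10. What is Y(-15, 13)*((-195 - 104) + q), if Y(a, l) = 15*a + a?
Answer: 47760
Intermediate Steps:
Y(a, l) = 16*a
q = 100 (q = 10*10 = 100)
Y(-15, 13)*((-195 - 104) + q) = (16*(-15))*((-195 - 104) + 100) = -240*(-299 + 100) = -240*(-199) = 47760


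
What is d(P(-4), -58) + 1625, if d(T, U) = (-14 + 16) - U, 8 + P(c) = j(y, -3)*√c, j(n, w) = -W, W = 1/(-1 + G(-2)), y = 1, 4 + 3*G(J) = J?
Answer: 1685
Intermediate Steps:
G(J) = -4/3 + J/3
W = -⅓ (W = 1/(-1 + (-4/3 + (⅓)*(-2))) = 1/(-1 + (-4/3 - ⅔)) = 1/(-1 - 2) = 1/(-3) = -⅓ ≈ -0.33333)
j(n, w) = ⅓ (j(n, w) = -1*(-⅓) = ⅓)
P(c) = -8 + √c/3
d(T, U) = 2 - U
d(P(-4), -58) + 1625 = (2 - 1*(-58)) + 1625 = (2 + 58) + 1625 = 60 + 1625 = 1685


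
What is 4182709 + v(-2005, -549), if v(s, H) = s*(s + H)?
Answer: 9303479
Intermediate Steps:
v(s, H) = s*(H + s)
4182709 + v(-2005, -549) = 4182709 - 2005*(-549 - 2005) = 4182709 - 2005*(-2554) = 4182709 + 5120770 = 9303479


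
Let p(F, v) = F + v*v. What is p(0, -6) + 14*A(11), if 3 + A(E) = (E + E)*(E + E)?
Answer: 6770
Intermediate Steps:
p(F, v) = F + v**2
A(E) = -3 + 4*E**2 (A(E) = -3 + (E + E)*(E + E) = -3 + (2*E)*(2*E) = -3 + 4*E**2)
p(0, -6) + 14*A(11) = (0 + (-6)**2) + 14*(-3 + 4*11**2) = (0 + 36) + 14*(-3 + 4*121) = 36 + 14*(-3 + 484) = 36 + 14*481 = 36 + 6734 = 6770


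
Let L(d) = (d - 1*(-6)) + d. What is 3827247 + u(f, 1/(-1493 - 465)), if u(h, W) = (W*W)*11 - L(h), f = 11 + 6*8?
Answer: 1333844216453/348524 ≈ 3.8271e+6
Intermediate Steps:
f = 59 (f = 11 + 48 = 59)
L(d) = 6 + 2*d (L(d) = (d + 6) + d = (6 + d) + d = 6 + 2*d)
u(h, W) = -6 - 2*h + 11*W² (u(h, W) = (W*W)*11 - (6 + 2*h) = W²*11 + (-6 - 2*h) = 11*W² + (-6 - 2*h) = -6 - 2*h + 11*W²)
3827247 + u(f, 1/(-1493 - 465)) = 3827247 + (-6 - 2*59 + 11*(1/(-1493 - 465))²) = 3827247 + (-6 - 118 + 11*(1/(-1958))²) = 3827247 + (-6 - 118 + 11*(-1/1958)²) = 3827247 + (-6 - 118 + 11*(1/3833764)) = 3827247 + (-6 - 118 + 1/348524) = 3827247 - 43216975/348524 = 1333844216453/348524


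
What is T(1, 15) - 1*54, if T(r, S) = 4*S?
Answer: 6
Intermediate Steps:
T(1, 15) - 1*54 = 4*15 - 1*54 = 60 - 54 = 6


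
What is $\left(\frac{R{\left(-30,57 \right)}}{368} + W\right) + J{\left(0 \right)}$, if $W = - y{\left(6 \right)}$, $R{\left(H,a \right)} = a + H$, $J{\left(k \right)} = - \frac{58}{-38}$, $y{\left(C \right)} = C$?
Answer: $- \frac{30767}{6992} \approx -4.4003$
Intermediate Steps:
$J{\left(k \right)} = \frac{29}{19}$ ($J{\left(k \right)} = \left(-58\right) \left(- \frac{1}{38}\right) = \frac{29}{19}$)
$R{\left(H,a \right)} = H + a$
$W = -6$ ($W = \left(-1\right) 6 = -6$)
$\left(\frac{R{\left(-30,57 \right)}}{368} + W\right) + J{\left(0 \right)} = \left(\frac{-30 + 57}{368} - 6\right) + \frac{29}{19} = \left(27 \cdot \frac{1}{368} - 6\right) + \frac{29}{19} = \left(\frac{27}{368} - 6\right) + \frac{29}{19} = - \frac{2181}{368} + \frac{29}{19} = - \frac{30767}{6992}$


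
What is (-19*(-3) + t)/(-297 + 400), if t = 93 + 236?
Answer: 386/103 ≈ 3.7476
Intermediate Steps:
t = 329
(-19*(-3) + t)/(-297 + 400) = (-19*(-3) + 329)/(-297 + 400) = (57 + 329)/103 = 386*(1/103) = 386/103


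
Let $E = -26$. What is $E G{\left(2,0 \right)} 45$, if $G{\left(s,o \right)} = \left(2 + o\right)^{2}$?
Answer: $-4680$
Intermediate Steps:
$E G{\left(2,0 \right)} 45 = - 26 \left(2 + 0\right)^{2} \cdot 45 = - 26 \cdot 2^{2} \cdot 45 = \left(-26\right) 4 \cdot 45 = \left(-104\right) 45 = -4680$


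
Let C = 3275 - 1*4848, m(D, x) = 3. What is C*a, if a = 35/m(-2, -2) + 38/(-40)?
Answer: -1011439/60 ≈ -16857.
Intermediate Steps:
C = -1573 (C = 3275 - 4848 = -1573)
a = 643/60 (a = 35/3 + 38/(-40) = 35*(⅓) + 38*(-1/40) = 35/3 - 19/20 = 643/60 ≈ 10.717)
C*a = -1573*643/60 = -1011439/60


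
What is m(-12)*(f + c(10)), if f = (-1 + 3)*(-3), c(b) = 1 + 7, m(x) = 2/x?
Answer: -1/3 ≈ -0.33333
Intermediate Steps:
c(b) = 8
f = -6 (f = 2*(-3) = -6)
m(-12)*(f + c(10)) = (2/(-12))*(-6 + 8) = (2*(-1/12))*2 = -1/6*2 = -1/3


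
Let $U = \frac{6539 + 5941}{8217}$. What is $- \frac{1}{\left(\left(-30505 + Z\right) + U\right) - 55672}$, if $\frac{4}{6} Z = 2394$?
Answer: $\frac{2739}{226198894} \approx 1.2109 \cdot 10^{-5}$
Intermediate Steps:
$Z = 3591$ ($Z = \frac{3}{2} \cdot 2394 = 3591$)
$U = \frac{4160}{2739}$ ($U = 12480 \cdot \frac{1}{8217} = \frac{4160}{2739} \approx 1.5188$)
$- \frac{1}{\left(\left(-30505 + Z\right) + U\right) - 55672} = - \frac{1}{\left(\left(-30505 + 3591\right) + \frac{4160}{2739}\right) - 55672} = - \frac{1}{\left(-26914 + \frac{4160}{2739}\right) - 55672} = - \frac{1}{- \frac{73713286}{2739} - 55672} = - \frac{1}{- \frac{226198894}{2739}} = \left(-1\right) \left(- \frac{2739}{226198894}\right) = \frac{2739}{226198894}$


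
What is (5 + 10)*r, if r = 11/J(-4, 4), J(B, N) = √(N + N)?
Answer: 165*√2/4 ≈ 58.336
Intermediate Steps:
J(B, N) = √2*√N (J(B, N) = √(2*N) = √2*√N)
r = 11*√2/4 (r = 11/((√2*√4)) = 11/((√2*2)) = 11/((2*√2)) = 11*(√2/4) = 11*√2/4 ≈ 3.8891)
(5 + 10)*r = (5 + 10)*(11*√2/4) = 15*(11*√2/4) = 165*√2/4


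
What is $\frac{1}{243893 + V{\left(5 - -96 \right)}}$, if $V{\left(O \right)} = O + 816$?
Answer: $\frac{1}{244810} \approx 4.0848 \cdot 10^{-6}$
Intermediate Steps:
$V{\left(O \right)} = 816 + O$
$\frac{1}{243893 + V{\left(5 - -96 \right)}} = \frac{1}{243893 + \left(816 + \left(5 - -96\right)\right)} = \frac{1}{243893 + \left(816 + \left(5 + 96\right)\right)} = \frac{1}{243893 + \left(816 + 101\right)} = \frac{1}{243893 + 917} = \frac{1}{244810}$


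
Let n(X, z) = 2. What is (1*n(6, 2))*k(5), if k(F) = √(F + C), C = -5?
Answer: 0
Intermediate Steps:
k(F) = √(-5 + F) (k(F) = √(F - 5) = √(-5 + F))
(1*n(6, 2))*k(5) = (1*2)*√(-5 + 5) = 2*√0 = 2*0 = 0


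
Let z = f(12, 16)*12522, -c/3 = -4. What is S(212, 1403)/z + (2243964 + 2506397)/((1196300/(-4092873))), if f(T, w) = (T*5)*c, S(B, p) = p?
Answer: -1252082783294633533/77040352800 ≈ -1.6252e+7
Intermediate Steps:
c = 12 (c = -3*(-4) = 12)
f(T, w) = 60*T (f(T, w) = (T*5)*12 = (5*T)*12 = 60*T)
z = 9015840 (z = (60*12)*12522 = 720*12522 = 9015840)
S(212, 1403)/z + (2243964 + 2506397)/((1196300/(-4092873))) = 1403/9015840 + (2243964 + 2506397)/((1196300/(-4092873))) = 1403*(1/9015840) + 4750361/((1196300*(-1/4092873))) = 1403/9015840 + 4750361/(-1196300/4092873) = 1403/9015840 + 4750361*(-4092873/1196300) = 1403/9015840 - 2777517753879/170900 = -1252082783294633533/77040352800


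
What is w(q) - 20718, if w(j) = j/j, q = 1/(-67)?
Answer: -20717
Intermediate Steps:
q = -1/67 ≈ -0.014925
w(j) = 1
w(q) - 20718 = 1 - 20718 = -20717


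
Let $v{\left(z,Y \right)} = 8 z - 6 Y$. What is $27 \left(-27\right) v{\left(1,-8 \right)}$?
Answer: $-40824$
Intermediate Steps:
$v{\left(z,Y \right)} = - 6 Y + 8 z$
$27 \left(-27\right) v{\left(1,-8 \right)} = 27 \left(-27\right) \left(\left(-6\right) \left(-8\right) + 8 \cdot 1\right) = - 729 \left(48 + 8\right) = \left(-729\right) 56 = -40824$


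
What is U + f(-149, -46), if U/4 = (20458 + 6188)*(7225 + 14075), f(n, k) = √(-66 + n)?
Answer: 2270239200 + I*√215 ≈ 2.2702e+9 + 14.663*I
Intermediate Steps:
U = 2270239200 (U = 4*((20458 + 6188)*(7225 + 14075)) = 4*(26646*21300) = 4*567559800 = 2270239200)
U + f(-149, -46) = 2270239200 + √(-66 - 149) = 2270239200 + √(-215) = 2270239200 + I*√215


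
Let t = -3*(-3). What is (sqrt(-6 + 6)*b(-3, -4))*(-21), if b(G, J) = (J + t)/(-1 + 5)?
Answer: 0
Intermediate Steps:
t = 9
b(G, J) = 9/4 + J/4 (b(G, J) = (J + 9)/(-1 + 5) = (9 + J)/4 = (9 + J)*(1/4) = 9/4 + J/4)
(sqrt(-6 + 6)*b(-3, -4))*(-21) = (sqrt(-6 + 6)*(9/4 + (1/4)*(-4)))*(-21) = (sqrt(0)*(9/4 - 1))*(-21) = (0*(5/4))*(-21) = 0*(-21) = 0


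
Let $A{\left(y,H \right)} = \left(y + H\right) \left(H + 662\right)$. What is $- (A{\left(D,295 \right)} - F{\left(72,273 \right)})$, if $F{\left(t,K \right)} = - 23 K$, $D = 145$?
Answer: $-427359$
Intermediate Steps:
$A{\left(y,H \right)} = \left(662 + H\right) \left(H + y\right)$ ($A{\left(y,H \right)} = \left(H + y\right) \left(662 + H\right) = \left(662 + H\right) \left(H + y\right)$)
$- (A{\left(D,295 \right)} - F{\left(72,273 \right)}) = - (\left(295^{2} + 662 \cdot 295 + 662 \cdot 145 + 295 \cdot 145\right) - \left(-23\right) 273) = - (\left(87025 + 195290 + 95990 + 42775\right) - -6279) = - (421080 + 6279) = \left(-1\right) 427359 = -427359$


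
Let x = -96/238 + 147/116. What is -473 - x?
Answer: -6541217/13804 ≈ -473.86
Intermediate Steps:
x = 11925/13804 (x = -96*1/238 + 147*(1/116) = -48/119 + 147/116 = 11925/13804 ≈ 0.86388)
-473 - x = -473 - 1*11925/13804 = -473 - 11925/13804 = -6541217/13804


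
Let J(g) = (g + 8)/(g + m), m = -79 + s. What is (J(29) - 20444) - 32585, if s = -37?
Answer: -4613560/87 ≈ -53029.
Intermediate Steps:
m = -116 (m = -79 - 37 = -116)
J(g) = (8 + g)/(-116 + g) (J(g) = (g + 8)/(g - 116) = (8 + g)/(-116 + g))
(J(29) - 20444) - 32585 = ((8 + 29)/(-116 + 29) - 20444) - 32585 = (37/(-87) - 20444) - 32585 = (-1/87*37 - 20444) - 32585 = (-37/87 - 20444) - 32585 = -1778665/87 - 32585 = -4613560/87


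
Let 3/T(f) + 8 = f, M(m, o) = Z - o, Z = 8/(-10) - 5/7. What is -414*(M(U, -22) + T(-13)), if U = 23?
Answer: -294768/35 ≈ -8421.9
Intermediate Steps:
Z = -53/35 (Z = 8*(-⅒) - 5*⅐ = -⅘ - 5/7 = -53/35 ≈ -1.5143)
M(m, o) = -53/35 - o
T(f) = 3/(-8 + f)
-414*(M(U, -22) + T(-13)) = -414*((-53/35 - 1*(-22)) + 3/(-8 - 13)) = -414*((-53/35 + 22) + 3/(-21)) = -414*(717/35 + 3*(-1/21)) = -414*(717/35 - ⅐) = -414*712/35 = -294768/35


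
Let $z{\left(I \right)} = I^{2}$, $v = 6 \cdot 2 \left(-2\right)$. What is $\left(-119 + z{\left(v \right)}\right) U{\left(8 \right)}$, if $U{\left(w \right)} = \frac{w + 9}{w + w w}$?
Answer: $\frac{7769}{72} \approx 107.9$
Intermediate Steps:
$U{\left(w \right)} = \frac{9 + w}{w + w^{2}}$
$v = -24$ ($v = 12 \left(-2\right) = -24$)
$\left(-119 + z{\left(v \right)}\right) U{\left(8 \right)} = \left(-119 + \left(-24\right)^{2}\right) \frac{9 + 8}{8 \left(1 + 8\right)} = \left(-119 + 576\right) \frac{1}{8} \cdot \frac{1}{9} \cdot 17 = 457 \cdot \frac{1}{8} \cdot \frac{1}{9} \cdot 17 = 457 \cdot \frac{17}{72} = \frac{7769}{72}$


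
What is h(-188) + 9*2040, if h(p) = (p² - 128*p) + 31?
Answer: 77799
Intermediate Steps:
h(p) = 31 + p² - 128*p
h(-188) + 9*2040 = (31 + (-188)² - 128*(-188)) + 9*2040 = (31 + 35344 + 24064) + 18360 = 59439 + 18360 = 77799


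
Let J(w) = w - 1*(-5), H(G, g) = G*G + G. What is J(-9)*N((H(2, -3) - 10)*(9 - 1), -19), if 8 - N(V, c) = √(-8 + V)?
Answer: -32 + 8*I*√10 ≈ -32.0 + 25.298*I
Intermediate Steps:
H(G, g) = G + G² (H(G, g) = G² + G = G + G²)
N(V, c) = 8 - √(-8 + V)
J(w) = 5 + w (J(w) = w + 5 = 5 + w)
J(-9)*N((H(2, -3) - 10)*(9 - 1), -19) = (5 - 9)*(8 - √(-8 + (2*(1 + 2) - 10)*(9 - 1))) = -4*(8 - √(-8 + (2*3 - 10)*8)) = -4*(8 - √(-8 + (6 - 10)*8)) = -4*(8 - √(-8 - 4*8)) = -4*(8 - √(-8 - 32)) = -4*(8 - √(-40)) = -4*(8 - 2*I*√10) = -32 + 8*I*√10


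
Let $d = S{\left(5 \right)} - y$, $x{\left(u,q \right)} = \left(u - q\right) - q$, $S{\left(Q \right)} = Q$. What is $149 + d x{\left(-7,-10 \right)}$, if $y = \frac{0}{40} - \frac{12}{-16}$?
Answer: $\frac{817}{4} \approx 204.25$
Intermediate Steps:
$x{\left(u,q \right)} = u - 2 q$
$y = \frac{3}{4}$ ($y = 0 \cdot \frac{1}{40} - - \frac{3}{4} = 0 + \frac{3}{4} = \frac{3}{4} \approx 0.75$)
$d = \frac{17}{4}$ ($d = 5 - \frac{3}{4} = \frac{17}{4} \approx 4.25$)
$149 + d x{\left(-7,-10 \right)} = 149 + \frac{17 \left(-7 - -20\right)}{4} = 149 + \frac{17 \left(-7 + 20\right)}{4} = 149 + \frac{17}{4} \cdot 13 = 149 + \frac{221}{4} = \frac{817}{4}$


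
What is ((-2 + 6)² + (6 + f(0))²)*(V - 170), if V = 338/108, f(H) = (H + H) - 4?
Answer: -90110/27 ≈ -3337.4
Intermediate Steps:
f(H) = -4 + 2*H (f(H) = 2*H - 4 = -4 + 2*H)
V = 169/54 (V = 338*(1/108) = 169/54 ≈ 3.1296)
((-2 + 6)² + (6 + f(0))²)*(V - 170) = ((-2 + 6)² + (6 + (-4 + 2*0))²)*(169/54 - 170) = (4² + (6 + (-4 + 0))²)*(-9011/54) = (16 + (6 - 4)²)*(-9011/54) = (16 + 2²)*(-9011/54) = (16 + 4)*(-9011/54) = 20*(-9011/54) = -90110/27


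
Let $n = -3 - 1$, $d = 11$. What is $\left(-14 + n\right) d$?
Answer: $-198$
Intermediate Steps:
$n = -4$ ($n = -3 - 1 = -4$)
$\left(-14 + n\right) d = \left(-14 - 4\right) 11 = \left(-18\right) 11 = -198$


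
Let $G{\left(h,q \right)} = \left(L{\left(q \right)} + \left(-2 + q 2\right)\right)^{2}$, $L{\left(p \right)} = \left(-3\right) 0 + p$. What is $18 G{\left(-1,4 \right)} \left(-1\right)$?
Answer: $-1800$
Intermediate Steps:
$L{\left(p \right)} = p$ ($L{\left(p \right)} = 0 + p = p$)
$G{\left(h,q \right)} = \left(-2 + 3 q\right)^{2}$ ($G{\left(h,q \right)} = \left(q + \left(-2 + q 2\right)\right)^{2} = \left(q + \left(-2 + 2 q\right)\right)^{2} = \left(-2 + 3 q\right)^{2}$)
$18 G{\left(-1,4 \right)} \left(-1\right) = 18 \left(-2 + 3 \cdot 4\right)^{2} \left(-1\right) = 18 \left(-2 + 12\right)^{2} \left(-1\right) = 18 \cdot 10^{2} \left(-1\right) = 18 \cdot 100 \left(-1\right) = 1800 \left(-1\right) = -1800$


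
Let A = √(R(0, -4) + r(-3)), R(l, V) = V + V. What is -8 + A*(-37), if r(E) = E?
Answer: -8 - 37*I*√11 ≈ -8.0 - 122.72*I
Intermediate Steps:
R(l, V) = 2*V
A = I*√11 (A = √(2*(-4) - 3) = √(-8 - 3) = √(-11) = I*√11 ≈ 3.3166*I)
-8 + A*(-37) = -8 + (I*√11)*(-37) = -8 - 37*I*√11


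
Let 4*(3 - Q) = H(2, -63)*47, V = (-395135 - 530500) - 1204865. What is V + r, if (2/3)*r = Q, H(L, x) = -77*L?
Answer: -8511125/4 ≈ -2.1278e+6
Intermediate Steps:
V = -2130500 (V = -925635 - 1204865 = -2130500)
Q = 3625/2 (Q = 3 - (-77*2)*47/4 = 3 - (-77)*47/2 = 3 - 1/4*(-7238) = 3 + 3619/2 = 3625/2 ≈ 1812.5)
r = 10875/4 (r = (3/2)*(3625/2) = 10875/4 ≈ 2718.8)
V + r = -2130500 + 10875/4 = -8511125/4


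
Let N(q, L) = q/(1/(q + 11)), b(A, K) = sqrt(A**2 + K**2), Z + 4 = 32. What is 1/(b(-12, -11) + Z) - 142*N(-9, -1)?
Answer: 1326592/519 - sqrt(265)/519 ≈ 2556.0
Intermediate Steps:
Z = 28 (Z = -4 + 32 = 28)
N(q, L) = q*(11 + q) (N(q, L) = q/(1/(11 + q)) = q*(11 + q))
1/(b(-12, -11) + Z) - 142*N(-9, -1) = 1/(sqrt((-12)**2 + (-11)**2) + 28) - (-1278)*(11 - 9) = 1/(sqrt(144 + 121) + 28) - (-1278)*2 = 1/(sqrt(265) + 28) - 142*(-18) = 1/(28 + sqrt(265)) + 2556 = 2556 + 1/(28 + sqrt(265))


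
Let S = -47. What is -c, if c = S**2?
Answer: -2209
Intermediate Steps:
c = 2209 (c = (-47)**2 = 2209)
-c = -1*2209 = -2209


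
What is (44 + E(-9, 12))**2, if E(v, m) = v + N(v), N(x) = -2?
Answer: 1089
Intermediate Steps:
E(v, m) = -2 + v (E(v, m) = v - 2 = -2 + v)
(44 + E(-9, 12))**2 = (44 + (-2 - 9))**2 = (44 - 11)**2 = 33**2 = 1089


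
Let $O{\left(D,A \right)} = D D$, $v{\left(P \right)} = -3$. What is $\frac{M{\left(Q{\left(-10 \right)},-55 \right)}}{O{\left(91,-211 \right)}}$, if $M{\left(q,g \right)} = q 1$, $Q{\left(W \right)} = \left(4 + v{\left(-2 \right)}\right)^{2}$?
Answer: $\frac{1}{8281} \approx 0.00012076$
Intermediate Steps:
$Q{\left(W \right)} = 1$ ($Q{\left(W \right)} = \left(4 - 3\right)^{2} = 1^{2} = 1$)
$M{\left(q,g \right)} = q$
$O{\left(D,A \right)} = D^{2}$
$\frac{M{\left(Q{\left(-10 \right)},-55 \right)}}{O{\left(91,-211 \right)}} = 1 \frac{1}{91^{2}} = 1 \cdot \frac{1}{8281} = \frac{1}{8281}$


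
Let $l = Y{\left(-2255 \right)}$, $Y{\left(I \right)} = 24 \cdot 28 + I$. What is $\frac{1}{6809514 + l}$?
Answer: $\frac{1}{6807931} \approx 1.4689 \cdot 10^{-7}$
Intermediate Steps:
$Y{\left(I \right)} = 672 + I$
$l = -1583$ ($l = 672 - 2255 = -1583$)
$\frac{1}{6809514 + l} = \frac{1}{6809514 - 1583} = \frac{1}{6807931}$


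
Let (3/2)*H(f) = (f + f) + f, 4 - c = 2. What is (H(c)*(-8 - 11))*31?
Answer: -2356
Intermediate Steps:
c = 2 (c = 4 - 1*2 = 4 - 2 = 2)
H(f) = 2*f (H(f) = 2*((f + f) + f)/3 = 2*(2*f + f)/3 = 2*(3*f)/3 = 2*f)
(H(c)*(-8 - 11))*31 = ((2*2)*(-8 - 11))*31 = (4*(-19))*31 = -76*31 = -2356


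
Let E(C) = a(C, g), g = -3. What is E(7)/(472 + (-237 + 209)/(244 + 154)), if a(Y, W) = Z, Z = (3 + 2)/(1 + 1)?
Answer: 995/187828 ≈ 0.0052974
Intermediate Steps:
Z = 5/2 ≈ 2.5000
a(Y, W) = 5/2
E(C) = 5/2
E(7)/(472 + (-237 + 209)/(244 + 154)) = 5/(2*(472 + (-237 + 209)/(244 + 154))) = 5/(2*(472 - 28/398)) = 5/(2*(472 - 28*1/398)) = 5/(2*(472 - 14/199)) = 5/(2*(93914/199)) = (5/2)*(199/93914) = 995/187828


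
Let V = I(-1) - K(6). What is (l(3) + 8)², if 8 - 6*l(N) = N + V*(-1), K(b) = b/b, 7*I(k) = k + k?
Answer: 32761/441 ≈ 74.288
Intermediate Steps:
I(k) = 2*k/7 (I(k) = (k + k)/7 = (2*k)/7 = 2*k/7)
K(b) = 1
V = -9/7 (V = (2/7)*(-1) - 1*1 = -2/7 - 1 = -9/7 ≈ -1.2857)
l(N) = 47/42 - N/6 (l(N) = 4/3 - (N - 9/7*(-1))/6 = 4/3 - (N + 9/7)/6 = 4/3 - (9/7 + N)/6 = 4/3 + (-3/14 - N/6) = 47/42 - N/6)
(l(3) + 8)² = ((47/42 - ⅙*3) + 8)² = ((47/42 - ½) + 8)² = (13/21 + 8)² = (181/21)² = 32761/441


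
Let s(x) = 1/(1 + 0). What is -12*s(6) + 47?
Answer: 35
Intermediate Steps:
s(x) = 1 (s(x) = 1/1 = 1)
-12*s(6) + 47 = -12*1 + 47 = -12 + 47 = 35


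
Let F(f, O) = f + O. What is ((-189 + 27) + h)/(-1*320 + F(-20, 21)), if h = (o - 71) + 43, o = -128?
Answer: 318/319 ≈ 0.99687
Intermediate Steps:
F(f, O) = O + f
h = -156 (h = (-128 - 71) + 43 = -199 + 43 = -156)
((-189 + 27) + h)/(-1*320 + F(-20, 21)) = ((-189 + 27) - 156)/(-1*320 + (21 - 20)) = (-162 - 156)/(-320 + 1) = -318/(-319) = -318*(-1/319) = 318/319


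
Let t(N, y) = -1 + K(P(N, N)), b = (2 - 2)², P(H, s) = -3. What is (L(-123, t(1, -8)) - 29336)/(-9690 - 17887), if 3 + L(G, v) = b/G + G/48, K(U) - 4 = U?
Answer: 469465/441232 ≈ 1.0640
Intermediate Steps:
K(U) = 4 + U
b = 0 (b = 0² = 0)
t(N, y) = 0 (t(N, y) = -1 + (4 - 3) = -1 + 1 = 0)
L(G, v) = -3 + G/48 (L(G, v) = -3 + (0/G + G/48) = -3 + (0 + G*(1/48)) = -3 + (0 + G/48) = -3 + G/48)
(L(-123, t(1, -8)) - 29336)/(-9690 - 17887) = ((-3 + (1/48)*(-123)) - 29336)/(-9690 - 17887) = ((-3 - 41/16) - 29336)/(-27577) = (-89/16 - 29336)*(-1/27577) = -469465/16*(-1/27577) = 469465/441232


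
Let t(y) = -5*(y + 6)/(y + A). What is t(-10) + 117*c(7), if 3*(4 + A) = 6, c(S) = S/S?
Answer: 346/3 ≈ 115.33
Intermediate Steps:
c(S) = 1
A = -2 (A = -4 + (⅓)*6 = -4 + 2 = -2)
t(y) = -5*(6 + y)/(-2 + y) (t(y) = -5*(y + 6)/(y - 2) = -5*(6 + y)/(-2 + y))
t(-10) + 117*c(7) = 5*(-6 - 1*(-10))/(-2 - 10) + 117*1 = 5*(-6 + 10)/(-12) + 117 = 5*(-1/12)*4 + 117 = -5/3 + 117 = 346/3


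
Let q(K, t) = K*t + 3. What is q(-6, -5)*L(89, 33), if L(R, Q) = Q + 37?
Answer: 2310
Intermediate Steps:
q(K, t) = 3 + K*t
L(R, Q) = 37 + Q
q(-6, -5)*L(89, 33) = (3 - 6*(-5))*(37 + 33) = (3 + 30)*70 = 33*70 = 2310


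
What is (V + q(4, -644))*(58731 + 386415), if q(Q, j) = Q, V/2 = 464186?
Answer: 413262862896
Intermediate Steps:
V = 928372 (V = 2*464186 = 928372)
(V + q(4, -644))*(58731 + 386415) = (928372 + 4)*(58731 + 386415) = 928376*445146 = 413262862896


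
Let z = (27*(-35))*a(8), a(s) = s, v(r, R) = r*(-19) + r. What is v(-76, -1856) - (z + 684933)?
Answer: -676005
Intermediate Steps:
v(r, R) = -18*r (v(r, R) = -19*r + r = -18*r)
z = -7560 (z = (27*(-35))*8 = -945*8 = -7560)
v(-76, -1856) - (z + 684933) = -18*(-76) - (-7560 + 684933) = 1368 - 1*677373 = 1368 - 677373 = -676005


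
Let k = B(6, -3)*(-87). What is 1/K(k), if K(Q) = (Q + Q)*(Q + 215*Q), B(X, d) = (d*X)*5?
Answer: 1/26485444800 ≈ 3.7757e-11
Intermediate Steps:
B(X, d) = 5*X*d (B(X, d) = (X*d)*5 = 5*X*d)
k = 7830 (k = (5*6*(-3))*(-87) = -90*(-87) = 7830)
K(Q) = 432*Q² (K(Q) = (2*Q)*(216*Q) = 432*Q²)
1/K(k) = 1/(432*7830²) = 1/(432*61308900) = 1/26485444800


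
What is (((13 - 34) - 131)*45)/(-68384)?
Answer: 855/8548 ≈ 0.10002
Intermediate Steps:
(((13 - 34) - 131)*45)/(-68384) = ((-21 - 131)*45)*(-1/68384) = -152*45*(-1/68384) = -6840*(-1/68384) = 855/8548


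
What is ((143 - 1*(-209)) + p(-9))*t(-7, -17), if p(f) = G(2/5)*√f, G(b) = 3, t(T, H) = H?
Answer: -5984 - 153*I ≈ -5984.0 - 153.0*I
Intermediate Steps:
p(f) = 3*√f
((143 - 1*(-209)) + p(-9))*t(-7, -17) = ((143 - 1*(-209)) + 3*√(-9))*(-17) = ((143 + 209) + 3*(3*I))*(-17) = (352 + 9*I)*(-17) = -5984 - 153*I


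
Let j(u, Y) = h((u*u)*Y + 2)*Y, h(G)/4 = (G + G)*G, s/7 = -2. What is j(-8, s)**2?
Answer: 8012833536282624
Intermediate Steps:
s = -14 (s = 7*(-2) = -14)
h(G) = 8*G**2 (h(G) = 4*((G + G)*G) = 4*((2*G)*G) = 4*(2*G**2) = 8*G**2)
j(u, Y) = 8*Y*(2 + Y*u**2)**2 (j(u, Y) = (8*((u*u)*Y + 2)**2)*Y = (8*(u**2*Y + 2)**2)*Y = (8*(Y*u**2 + 2)**2)*Y = (8*(2 + Y*u**2)**2)*Y = 8*Y*(2 + Y*u**2)**2)
j(-8, s)**2 = (8*(-14)*(2 - 14*(-8)**2)**2)**2 = (8*(-14)*(2 - 14*64)**2)**2 = (8*(-14)*(2 - 896)**2)**2 = (8*(-14)*(-894)**2)**2 = (8*(-14)*799236)**2 = (-89514432)**2 = 8012833536282624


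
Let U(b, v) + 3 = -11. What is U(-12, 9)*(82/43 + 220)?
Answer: -133588/43 ≈ -3106.7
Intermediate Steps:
U(b, v) = -14 (U(b, v) = -3 - 11 = -14)
U(-12, 9)*(82/43 + 220) = -14*(82/43 + 220) = -14*9542/43 = -133588/43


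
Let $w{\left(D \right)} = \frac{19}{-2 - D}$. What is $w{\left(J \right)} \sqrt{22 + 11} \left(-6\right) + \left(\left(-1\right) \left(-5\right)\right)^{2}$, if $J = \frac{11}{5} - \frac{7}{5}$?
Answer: $25 + \frac{285 \sqrt{33}}{7} \approx 258.89$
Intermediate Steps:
$J = \frac{4}{5}$ ($J = 11 \cdot \frac{1}{5} - \frac{7}{5} = \frac{11}{5} - \frac{7}{5} = \frac{4}{5} \approx 0.8$)
$w{\left(J \right)} \sqrt{22 + 11} \left(-6\right) + \left(\left(-1\right) \left(-5\right)\right)^{2} = - \frac{19}{2 + \frac{4}{5}} \sqrt{22 + 11} \left(-6\right) + \left(\left(-1\right) \left(-5\right)\right)^{2} = - \frac{19}{\frac{14}{5}} \sqrt{33} \left(-6\right) + 5^{2} = \left(-19\right) \frac{5}{14} \left(- 6 \sqrt{33}\right) + 25 = - \frac{95 \left(- 6 \sqrt{33}\right)}{14} + 25 = \frac{285 \sqrt{33}}{7} + 25 = 25 + \frac{285 \sqrt{33}}{7}$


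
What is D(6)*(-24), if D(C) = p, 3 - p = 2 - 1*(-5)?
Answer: 96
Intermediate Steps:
p = -4 (p = 3 - (2 - 1*(-5)) = 3 - (2 + 5) = 3 - 1*7 = 3 - 7 = -4)
D(C) = -4
D(6)*(-24) = -4*(-24) = 96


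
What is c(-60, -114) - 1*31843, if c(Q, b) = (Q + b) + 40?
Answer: -31977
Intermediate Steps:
c(Q, b) = 40 + Q + b
c(-60, -114) - 1*31843 = (40 - 60 - 114) - 1*31843 = -134 - 31843 = -31977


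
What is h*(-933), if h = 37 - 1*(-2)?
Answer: -36387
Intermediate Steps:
h = 39 (h = 37 + 2 = 39)
h*(-933) = 39*(-933) = -36387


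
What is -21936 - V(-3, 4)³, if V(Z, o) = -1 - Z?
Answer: -21944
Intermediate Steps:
-21936 - V(-3, 4)³ = -21936 - (-1 - 1*(-3))³ = -21936 - (-1 + 3)³ = -21936 - 1*2³ = -21936 - 1*8 = -21936 - 8 = -21944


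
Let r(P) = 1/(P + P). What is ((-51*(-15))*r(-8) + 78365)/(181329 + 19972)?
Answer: 1253075/3220816 ≈ 0.38906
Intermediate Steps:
r(P) = 1/(2*P)
((-51*(-15))*r(-8) + 78365)/(181329 + 19972) = ((-51*(-15))*((½)/(-8)) + 78365)/(181329 + 19972) = (765*((½)*(-⅛)) + 78365)/201301 = (765*(-1/16) + 78365)*(1/201301) = (-765/16 + 78365)*(1/201301) = (1253075/16)*(1/201301) = 1253075/3220816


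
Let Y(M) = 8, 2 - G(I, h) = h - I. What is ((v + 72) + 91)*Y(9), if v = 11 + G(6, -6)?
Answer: 1504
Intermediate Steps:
G(I, h) = 2 + I - h (G(I, h) = 2 - (h - I) = 2 + (I - h) = 2 + I - h)
v = 25 (v = 11 + (2 + 6 - 1*(-6)) = 11 + (2 + 6 + 6) = 11 + 14 = 25)
((v + 72) + 91)*Y(9) = ((25 + 72) + 91)*8 = (97 + 91)*8 = 188*8 = 1504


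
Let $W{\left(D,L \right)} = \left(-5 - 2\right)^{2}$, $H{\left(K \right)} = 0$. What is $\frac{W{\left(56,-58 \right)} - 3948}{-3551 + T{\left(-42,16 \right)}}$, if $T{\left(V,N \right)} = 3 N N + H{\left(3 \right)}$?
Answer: $\frac{3899}{2783} \approx 1.401$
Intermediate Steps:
$T{\left(V,N \right)} = 3 N^{2}$ ($T{\left(V,N \right)} = 3 N N + 0 = 3 N^{2} + 0 = 3 N^{2}$)
$W{\left(D,L \right)} = 49$ ($W{\left(D,L \right)} = \left(-7\right)^{2} = 49$)
$\frac{W{\left(56,-58 \right)} - 3948}{-3551 + T{\left(-42,16 \right)}} = \frac{49 - 3948}{-3551 + 3 \cdot 16^{2}} = - \frac{3899}{-3551 + 3 \cdot 256} = - \frac{3899}{-3551 + 768} = - \frac{3899}{-2783} = \left(-3899\right) \left(- \frac{1}{2783}\right) = \frac{3899}{2783}$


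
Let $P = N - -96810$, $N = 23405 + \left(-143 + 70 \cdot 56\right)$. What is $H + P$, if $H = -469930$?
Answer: $-345938$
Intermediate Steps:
$N = 27182$ ($N = 23405 + \left(-143 + 3920\right) = 23405 + 3777 = 27182$)
$P = 123992$ ($P = 27182 - -96810 = 27182 + 96810 = 123992$)
$H + P = -469930 + 123992 = -345938$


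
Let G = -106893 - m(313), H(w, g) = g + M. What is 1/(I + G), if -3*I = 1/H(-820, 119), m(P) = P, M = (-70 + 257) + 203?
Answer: -1527/163703563 ≈ -9.3278e-6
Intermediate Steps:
M = 390 (M = 187 + 203 = 390)
H(w, g) = 390 + g (H(w, g) = g + 390 = 390 + g)
G = -107206 (G = -106893 - 1*313 = -106893 - 313 = -107206)
I = -1/1527 (I = -1/(3*(390 + 119)) = -⅓/509 = -⅓*1/509 = -1/1527 ≈ -0.00065488)
1/(I + G) = 1/(-1/1527 - 107206) = 1/(-163703563/1527) = -1527/163703563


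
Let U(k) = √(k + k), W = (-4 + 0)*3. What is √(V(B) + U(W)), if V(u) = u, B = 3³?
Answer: √(27 + 2*I*√6) ≈ 5.2173 + 0.46949*I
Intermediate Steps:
W = -12 (W = -4*3 = -12)
U(k) = √2*√k (U(k) = √(2*k) = √2*√k)
B = 27
√(V(B) + U(W)) = √(27 + √2*√(-12)) = √(27 + √2*(2*I*√3)) = √(27 + 2*I*√6)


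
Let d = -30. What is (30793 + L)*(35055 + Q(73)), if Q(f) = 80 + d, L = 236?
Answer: 1089273045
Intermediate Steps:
Q(f) = 50 (Q(f) = 80 - 30 = 50)
(30793 + L)*(35055 + Q(73)) = (30793 + 236)*(35055 + 50) = 31029*35105 = 1089273045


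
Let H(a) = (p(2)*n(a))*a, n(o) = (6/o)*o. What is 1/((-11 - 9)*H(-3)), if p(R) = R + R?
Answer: 1/1440 ≈ 0.00069444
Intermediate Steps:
p(R) = 2*R
n(o) = 6
H(a) = 24*a (H(a) = ((2*2)*6)*a = (4*6)*a = 24*a)
1/((-11 - 9)*H(-3)) = 1/((-11 - 9)*(24*(-3))) = 1/(-20*(-72)) = 1/1440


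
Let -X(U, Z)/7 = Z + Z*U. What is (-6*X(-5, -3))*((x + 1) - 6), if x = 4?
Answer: -504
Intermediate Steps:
X(U, Z) = -7*Z - 7*U*Z (X(U, Z) = -7*(Z + Z*U) = -7*(Z + U*Z) = -7*Z - 7*U*Z)
(-6*X(-5, -3))*((x + 1) - 6) = (-(-42)*(-3)*(1 - 5))*((4 + 1) - 6) = (-(-42)*(-3)*(-4))*(5 - 6) = -6*(-84)*(-1) = 504*(-1) = -504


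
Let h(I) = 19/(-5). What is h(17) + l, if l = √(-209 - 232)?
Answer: -19/5 + 21*I ≈ -3.8 + 21.0*I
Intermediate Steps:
h(I) = -19/5 (h(I) = 19*(-⅕) = -19/5)
l = 21*I (l = √(-441) = 21*I ≈ 21.0*I)
h(17) + l = -19/5 + 21*I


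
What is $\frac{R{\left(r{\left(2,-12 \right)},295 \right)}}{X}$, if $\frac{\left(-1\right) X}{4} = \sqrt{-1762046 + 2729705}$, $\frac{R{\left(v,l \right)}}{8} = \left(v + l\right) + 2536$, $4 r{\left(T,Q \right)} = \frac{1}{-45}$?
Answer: $- \frac{72797 \sqrt{967659}}{12441330} \approx -5.7558$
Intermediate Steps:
$r{\left(T,Q \right)} = - \frac{1}{180}$ ($r{\left(T,Q \right)} = \frac{1}{4 \left(-45\right)} = \frac{1}{4} \left(- \frac{1}{45}\right) = - \frac{1}{180}$)
$R{\left(v,l \right)} = 20288 + 8 l + 8 v$ ($R{\left(v,l \right)} = 8 \left(\left(v + l\right) + 2536\right) = 8 \left(\left(l + v\right) + 2536\right) = 8 \left(2536 + l + v\right) = 20288 + 8 l + 8 v$)
$X = - 4 \sqrt{967659}$ ($X = - 4 \sqrt{-1762046 + 2729705} = - 4 \sqrt{967659} \approx -3934.8$)
$\frac{R{\left(r{\left(2,-12 \right)},295 \right)}}{X} = \frac{20288 + 8 \cdot 295 + 8 \left(- \frac{1}{180}\right)}{\left(-4\right) \sqrt{967659}} = \left(20288 + 2360 - \frac{2}{45}\right) \left(- \frac{\sqrt{967659}}{3870636}\right) = \frac{1019158 \left(- \frac{\sqrt{967659}}{3870636}\right)}{45} = - \frac{72797 \sqrt{967659}}{12441330}$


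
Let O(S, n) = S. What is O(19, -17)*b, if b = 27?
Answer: 513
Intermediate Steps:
O(19, -17)*b = 19*27 = 513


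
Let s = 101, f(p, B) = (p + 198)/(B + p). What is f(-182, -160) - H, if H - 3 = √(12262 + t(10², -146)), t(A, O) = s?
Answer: -521/171 - √12363 ≈ -114.24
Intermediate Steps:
f(p, B) = (198 + p)/(B + p)
t(A, O) = 101
H = 3 + √12363 (H = 3 + √(12262 + 101) = 3 + √12363 ≈ 114.19)
f(-182, -160) - H = (198 - 182)/(-160 - 182) - (3 + √12363) = 16/(-342) + (-3 - √12363) = -1/342*16 + (-3 - √12363) = -8/171 + (-3 - √12363) = -521/171 - √12363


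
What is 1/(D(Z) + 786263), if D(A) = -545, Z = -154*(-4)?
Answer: 1/785718 ≈ 1.2727e-6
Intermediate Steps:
Z = 616
1/(D(Z) + 786263) = 1/(-545 + 786263) = 1/785718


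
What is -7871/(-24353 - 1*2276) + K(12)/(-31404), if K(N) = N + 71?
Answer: 244970677/836257116 ≈ 0.29294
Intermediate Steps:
K(N) = 71 + N
-7871/(-24353 - 1*2276) + K(12)/(-31404) = -7871/(-24353 - 1*2276) + (71 + 12)/(-31404) = -7871/(-24353 - 2276) + 83*(-1/31404) = -7871/(-26629) - 83/31404 = -7871*(-1/26629) - 83/31404 = 7871/26629 - 83/31404 = 244970677/836257116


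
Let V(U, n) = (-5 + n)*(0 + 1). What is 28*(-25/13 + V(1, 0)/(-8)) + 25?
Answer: -295/26 ≈ -11.346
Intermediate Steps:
V(U, n) = -5 + n (V(U, n) = (-5 + n)*1 = -5 + n)
28*(-25/13 + V(1, 0)/(-8)) + 25 = 28*(-25/13 + (-5 + 0)/(-8)) + 25 = 28*(-25*1/13 - 5*(-⅛)) + 25 = 28*(-25/13 + 5/8) + 25 = 28*(-135/104) + 25 = -945/26 + 25 = -295/26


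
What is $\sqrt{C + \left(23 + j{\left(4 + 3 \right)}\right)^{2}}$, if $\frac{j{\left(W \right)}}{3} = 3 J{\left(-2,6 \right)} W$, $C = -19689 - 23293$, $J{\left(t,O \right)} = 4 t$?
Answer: $3 \sqrt{20931} \approx 434.03$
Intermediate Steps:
$C = -42982$
$j{\left(W \right)} = - 72 W$ ($j{\left(W \right)} = 3 \cdot 3 \cdot 4 \left(-2\right) W = 3 \cdot 3 \left(-8\right) W = 3 \left(- 24 W\right) = - 72 W$)
$\sqrt{C + \left(23 + j{\left(4 + 3 \right)}\right)^{2}} = \sqrt{-42982 + \left(23 - 72 \left(4 + 3\right)\right)^{2}} = \sqrt{-42982 + \left(23 - 504\right)^{2}} = \sqrt{-42982 + \left(-481\right)^{2}} = \sqrt{-42982 + 231361} = \sqrt{188379} = 3 \sqrt{20931}$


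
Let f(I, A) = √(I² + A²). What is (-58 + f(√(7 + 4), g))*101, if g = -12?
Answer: -5858 + 101*√155 ≈ -4600.6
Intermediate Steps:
f(I, A) = √(A² + I²)
(-58 + f(√(7 + 4), g))*101 = (-58 + √((-12)² + (√(7 + 4))²))*101 = (-58 + √(144 + (√11)²))*101 = (-58 + √(144 + 11))*101 = (-58 + √155)*101 = -5858 + 101*√155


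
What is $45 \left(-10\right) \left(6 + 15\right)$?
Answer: $-9450$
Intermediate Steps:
$45 \left(-10\right) \left(6 + 15\right) = \left(-450\right) 21 = -9450$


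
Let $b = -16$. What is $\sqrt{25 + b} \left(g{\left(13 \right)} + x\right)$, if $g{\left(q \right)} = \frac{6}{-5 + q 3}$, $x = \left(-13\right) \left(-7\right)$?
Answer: $\frac{4650}{17} \approx 273.53$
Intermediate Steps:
$x = 91$
$g{\left(q \right)} = \frac{6}{-5 + 3 q}$
$\sqrt{25 + b} \left(g{\left(13 \right)} + x\right) = \sqrt{25 - 16} \left(\frac{6}{-5 + 3 \cdot 13} + 91\right) = \sqrt{9} \left(\frac{6}{-5 + 39} + 91\right) = 3 \left(\frac{6}{34} + 91\right) = 3 \left(6 \cdot \frac{1}{34} + 91\right) = 3 \left(\frac{3}{17} + 91\right) = 3 \cdot \frac{1550}{17} = \frac{4650}{17}$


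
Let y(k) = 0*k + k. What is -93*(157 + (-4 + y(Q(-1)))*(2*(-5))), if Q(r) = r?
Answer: -19251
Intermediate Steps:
y(k) = k (y(k) = 0 + k = k)
-93*(157 + (-4 + y(Q(-1)))*(2*(-5))) = -93*(157 + (-4 - 1)*(2*(-5))) = -93*(157 - 5*(-10)) = -93*(157 + 50) = -93*207 = -19251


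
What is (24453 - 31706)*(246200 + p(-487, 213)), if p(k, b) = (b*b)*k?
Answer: 158467192259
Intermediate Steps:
p(k, b) = k*b² (p(k, b) = b²*k = k*b²)
(24453 - 31706)*(246200 + p(-487, 213)) = (24453 - 31706)*(246200 - 487*213²) = -7253*(246200 - 487*45369) = -7253*(246200 - 22094703) = -7253*(-21848503) = 158467192259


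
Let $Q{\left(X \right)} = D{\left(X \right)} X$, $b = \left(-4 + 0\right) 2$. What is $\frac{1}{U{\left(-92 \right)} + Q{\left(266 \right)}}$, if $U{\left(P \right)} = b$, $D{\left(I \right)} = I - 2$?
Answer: $\frac{1}{70216} \approx 1.4242 \cdot 10^{-5}$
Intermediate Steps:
$D{\left(I \right)} = -2 + I$ ($D{\left(I \right)} = I - 2 = -2 + I$)
$b = -8$ ($b = \left(-4\right) 2 = -8$)
$U{\left(P \right)} = -8$
$Q{\left(X \right)} = X \left(-2 + X\right)$ ($Q{\left(X \right)} = \left(-2 + X\right) X = X \left(-2 + X\right)$)
$\frac{1}{U{\left(-92 \right)} + Q{\left(266 \right)}} = \frac{1}{-8 + 266 \left(-2 + 266\right)} = \frac{1}{-8 + 266 \cdot 264} = \frac{1}{-8 + 70224} = \frac{1}{70216}$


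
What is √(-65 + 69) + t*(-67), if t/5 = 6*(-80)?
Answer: 160802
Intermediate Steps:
t = -2400 (t = 5*(6*(-80)) = 5*(-480) = -2400)
√(-65 + 69) + t*(-67) = √(-65 + 69) - 2400*(-67) = √4 + 160800 = 2 + 160800 = 160802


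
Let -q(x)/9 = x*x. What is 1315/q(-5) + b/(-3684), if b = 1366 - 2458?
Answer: -76646/13815 ≈ -5.5480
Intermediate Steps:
q(x) = -9*x² (q(x) = -9*x*x = -9*x²)
b = -1092
1315/q(-5) + b/(-3684) = 1315/((-9*(-5)²)) - 1092/(-3684) = 1315/((-9*25)) - 1092*(-1/3684) = 1315/(-225) + 91/307 = 1315*(-1/225) + 91/307 = -263/45 + 91/307 = -76646/13815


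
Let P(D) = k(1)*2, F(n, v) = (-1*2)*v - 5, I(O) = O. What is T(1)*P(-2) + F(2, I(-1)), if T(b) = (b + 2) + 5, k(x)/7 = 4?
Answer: 445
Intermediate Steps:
k(x) = 28 (k(x) = 7*4 = 28)
F(n, v) = -5 - 2*v (F(n, v) = -2*v - 5 = -5 - 2*v)
T(b) = 7 + b (T(b) = (2 + b) + 5 = 7 + b)
P(D) = 56 (P(D) = 28*2 = 56)
T(1)*P(-2) + F(2, I(-1)) = (7 + 1)*56 + (-5 - 2*(-1)) = 8*56 + (-5 + 2) = 448 - 3 = 445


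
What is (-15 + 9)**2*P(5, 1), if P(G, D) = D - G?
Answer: -144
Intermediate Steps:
(-15 + 9)**2*P(5, 1) = (-15 + 9)**2*(1 - 1*5) = (-6)**2*(1 - 5) = 36*(-4) = -144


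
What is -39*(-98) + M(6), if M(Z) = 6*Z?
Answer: 3858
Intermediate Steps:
-39*(-98) + M(6) = -39*(-98) + 6*6 = 3822 + 36 = 3858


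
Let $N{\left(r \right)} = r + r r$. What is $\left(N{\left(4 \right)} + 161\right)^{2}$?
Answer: $32761$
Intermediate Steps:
$N{\left(r \right)} = r + r^{2}$
$\left(N{\left(4 \right)} + 161\right)^{2} = \left(4 \left(1 + 4\right) + 161\right)^{2} = \left(4 \cdot 5 + 161\right)^{2} = \left(20 + 161\right)^{2} = 181^{2} = 32761$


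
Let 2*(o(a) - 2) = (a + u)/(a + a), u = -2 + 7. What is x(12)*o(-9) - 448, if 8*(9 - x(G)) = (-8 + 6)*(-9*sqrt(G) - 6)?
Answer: -2593/6 - 19*sqrt(3)/2 ≈ -448.62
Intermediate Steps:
x(G) = 15/2 - 9*sqrt(G)/4 (x(G) = 9 - (-8 + 6)*(-9*sqrt(G) - 6)/8 = 9 - (-1)*(-6 - 9*sqrt(G))/4 = 9 - (12 + 18*sqrt(G))/8 = 9 + (-3/2 - 9*sqrt(G)/4) = 15/2 - 9*sqrt(G)/4)
u = 5
o(a) = 2 + (5 + a)/(4*a) (o(a) = 2 + ((a + 5)/(a + a))/2 = 2 + ((5 + a)/((2*a)))/2 = 2 + ((5 + a)*(1/(2*a)))/2 = 2 + ((5 + a)/(2*a))/2 = 2 + (5 + a)/(4*a))
x(12)*o(-9) - 448 = (15/2 - 9*sqrt(3)/2)*((1/4)*(5 + 9*(-9))/(-9)) - 448 = (15/2 - 9*sqrt(3)/2)*((1/4)*(-1/9)*(5 - 81)) - 448 = (15/2 - 9*sqrt(3)/2)*((1/4)*(-1/9)*(-76)) - 448 = (15/2 - 9*sqrt(3)/2)*(19/9) - 448 = (95/6 - 19*sqrt(3)/2) - 448 = -2593/6 - 19*sqrt(3)/2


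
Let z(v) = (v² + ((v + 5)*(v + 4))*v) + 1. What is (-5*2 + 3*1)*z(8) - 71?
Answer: -9262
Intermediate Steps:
z(v) = 1 + v² + v*(4 + v)*(5 + v) (z(v) = (v² + ((5 + v)*(4 + v))*v) + 1 = (v² + ((4 + v)*(5 + v))*v) + 1 = (v² + v*(4 + v)*(5 + v)) + 1 = 1 + v² + v*(4 + v)*(5 + v))
(-5*2 + 3*1)*z(8) - 71 = (-5*2 + 3*1)*(1 + 8³ + 10*8² + 20*8) - 71 = (-10 + 3)*(1 + 512 + 10*64 + 160) - 71 = -7*(1 + 512 + 640 + 160) - 71 = -7*1313 - 71 = -9191 - 71 = -9262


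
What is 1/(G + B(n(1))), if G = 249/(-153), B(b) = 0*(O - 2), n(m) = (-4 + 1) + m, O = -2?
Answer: -51/83 ≈ -0.61446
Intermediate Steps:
n(m) = -3 + m
B(b) = 0 (B(b) = 0*(-2 - 2) = 0*(-4) = 0)
G = -83/51 (G = 249*(-1/153) = -83/51 ≈ -1.6275)
1/(G + B(n(1))) = 1/(-83/51 + 0) = 1/(-83/51) = -51/83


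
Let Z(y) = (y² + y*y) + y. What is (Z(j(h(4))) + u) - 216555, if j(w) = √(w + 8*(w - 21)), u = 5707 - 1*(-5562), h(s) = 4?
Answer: -205550 + 2*I*√33 ≈ -2.0555e+5 + 11.489*I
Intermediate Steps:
u = 11269 (u = 5707 + 5562 = 11269)
j(w) = √(-168 + 9*w) (j(w) = √(w + 8*(-21 + w)) = √(w + (-168 + 8*w)) = √(-168 + 9*w))
Z(y) = y + 2*y² (Z(y) = (y² + y²) + y = 2*y² + y = y + 2*y²)
(Z(j(h(4))) + u) - 216555 = (√(-168 + 9*4)*(1 + 2*√(-168 + 9*4)) + 11269) - 216555 = (√(-168 + 36)*(1 + 2*√(-168 + 36)) + 11269) - 216555 = (√(-132)*(1 + 2*√(-132)) + 11269) - 216555 = ((2*I*√33)*(1 + 2*(2*I*√33)) + 11269) - 216555 = ((2*I*√33)*(1 + 4*I*√33) + 11269) - 216555 = (2*I*√33*(1 + 4*I*√33) + 11269) - 216555 = (11269 + 2*I*√33*(1 + 4*I*√33)) - 216555 = -205286 + 2*I*√33*(1 + 4*I*√33)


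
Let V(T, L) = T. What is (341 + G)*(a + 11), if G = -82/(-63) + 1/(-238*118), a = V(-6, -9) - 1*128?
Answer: -3547269611/84252 ≈ -42103.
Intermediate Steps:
a = -134 (a = -6 - 1*128 = -6 - 128 = -134)
G = 328975/252756 (G = -82*(-1/63) - 1/238*1/118 = 82/63 - 1/28084 = 328975/252756 ≈ 1.3016)
(341 + G)*(a + 11) = (341 + 328975/252756)*(-134 + 11) = (86518771/252756)*(-123) = -3547269611/84252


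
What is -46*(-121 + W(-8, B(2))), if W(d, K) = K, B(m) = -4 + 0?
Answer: 5750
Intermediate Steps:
B(m) = -4
-46*(-121 + W(-8, B(2))) = -46*(-121 - 4) = -46*(-125) = 5750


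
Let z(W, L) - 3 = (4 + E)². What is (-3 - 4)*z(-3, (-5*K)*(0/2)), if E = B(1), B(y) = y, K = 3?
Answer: -196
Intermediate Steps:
E = 1
z(W, L) = 28 (z(W, L) = 3 + (4 + 1)² = 3 + 5² = 3 + 25 = 28)
(-3 - 4)*z(-3, (-5*K)*(0/2)) = (-3 - 4)*28 = -7*28 = -196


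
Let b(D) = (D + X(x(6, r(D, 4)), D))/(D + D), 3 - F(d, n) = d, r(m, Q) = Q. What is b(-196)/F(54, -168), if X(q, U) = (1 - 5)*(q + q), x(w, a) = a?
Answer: -19/1666 ≈ -0.011405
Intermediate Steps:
F(d, n) = 3 - d
X(q, U) = -8*q
b(D) = (-32 + D)/(2*D) (b(D) = (D - 8*4)/(D + D) = (D - 32)/((2*D)) = (-32 + D)*(1/(2*D)) = (-32 + D)/(2*D))
b(-196)/F(54, -168) = ((1/2)*(-32 - 196)/(-196))/(3 - 1*54) = ((1/2)*(-1/196)*(-228))/(3 - 54) = (57/98)/(-51) = (57/98)*(-1/51) = -19/1666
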